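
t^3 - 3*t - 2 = (t - 2)*(t + 1)^2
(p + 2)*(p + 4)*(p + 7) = p^3 + 13*p^2 + 50*p + 56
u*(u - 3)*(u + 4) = u^3 + u^2 - 12*u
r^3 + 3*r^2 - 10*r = r*(r - 2)*(r + 5)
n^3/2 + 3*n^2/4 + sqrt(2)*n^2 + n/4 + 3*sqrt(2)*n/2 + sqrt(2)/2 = (n/2 + 1/2)*(n + 1/2)*(n + 2*sqrt(2))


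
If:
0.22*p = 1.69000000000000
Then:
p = 7.68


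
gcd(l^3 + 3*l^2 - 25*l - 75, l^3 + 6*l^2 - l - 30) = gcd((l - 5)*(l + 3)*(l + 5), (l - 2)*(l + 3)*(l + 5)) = l^2 + 8*l + 15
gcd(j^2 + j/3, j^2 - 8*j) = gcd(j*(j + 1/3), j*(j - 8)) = j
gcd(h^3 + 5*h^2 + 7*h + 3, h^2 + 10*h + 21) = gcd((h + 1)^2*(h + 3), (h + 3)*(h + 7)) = h + 3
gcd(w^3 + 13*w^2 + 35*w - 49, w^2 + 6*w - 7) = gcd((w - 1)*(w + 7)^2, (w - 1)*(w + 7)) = w^2 + 6*w - 7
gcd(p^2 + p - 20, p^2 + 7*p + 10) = p + 5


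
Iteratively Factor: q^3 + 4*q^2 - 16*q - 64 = (q + 4)*(q^2 - 16) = (q + 4)^2*(q - 4)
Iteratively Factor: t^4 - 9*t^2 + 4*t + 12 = (t - 2)*(t^3 + 2*t^2 - 5*t - 6) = (t - 2)*(t + 3)*(t^2 - t - 2) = (t - 2)*(t + 1)*(t + 3)*(t - 2)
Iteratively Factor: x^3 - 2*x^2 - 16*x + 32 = (x + 4)*(x^2 - 6*x + 8) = (x - 4)*(x + 4)*(x - 2)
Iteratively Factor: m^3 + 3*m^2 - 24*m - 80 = (m + 4)*(m^2 - m - 20) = (m + 4)^2*(m - 5)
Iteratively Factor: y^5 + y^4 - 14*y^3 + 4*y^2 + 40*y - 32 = (y - 1)*(y^4 + 2*y^3 - 12*y^2 - 8*y + 32) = (y - 2)*(y - 1)*(y^3 + 4*y^2 - 4*y - 16) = (y - 2)^2*(y - 1)*(y^2 + 6*y + 8) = (y - 2)^2*(y - 1)*(y + 4)*(y + 2)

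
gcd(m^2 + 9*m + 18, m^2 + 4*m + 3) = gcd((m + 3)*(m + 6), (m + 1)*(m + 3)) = m + 3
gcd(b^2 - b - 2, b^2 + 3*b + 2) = b + 1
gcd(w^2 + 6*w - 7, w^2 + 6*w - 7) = w^2 + 6*w - 7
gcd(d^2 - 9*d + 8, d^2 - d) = d - 1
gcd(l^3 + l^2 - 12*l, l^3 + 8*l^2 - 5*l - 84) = l^2 + l - 12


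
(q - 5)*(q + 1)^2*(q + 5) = q^4 + 2*q^3 - 24*q^2 - 50*q - 25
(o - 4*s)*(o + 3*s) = o^2 - o*s - 12*s^2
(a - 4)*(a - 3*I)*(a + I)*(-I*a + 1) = -I*a^4 - a^3 + 4*I*a^3 + 4*a^2 - 5*I*a^2 + 3*a + 20*I*a - 12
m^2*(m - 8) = m^3 - 8*m^2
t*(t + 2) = t^2 + 2*t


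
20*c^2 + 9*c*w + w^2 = (4*c + w)*(5*c + w)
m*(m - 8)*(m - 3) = m^3 - 11*m^2 + 24*m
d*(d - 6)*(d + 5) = d^3 - d^2 - 30*d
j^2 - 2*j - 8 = (j - 4)*(j + 2)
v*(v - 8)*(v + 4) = v^3 - 4*v^2 - 32*v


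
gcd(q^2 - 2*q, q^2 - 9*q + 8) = 1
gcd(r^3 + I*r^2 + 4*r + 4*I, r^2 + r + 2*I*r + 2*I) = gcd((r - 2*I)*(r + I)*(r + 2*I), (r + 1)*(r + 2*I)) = r + 2*I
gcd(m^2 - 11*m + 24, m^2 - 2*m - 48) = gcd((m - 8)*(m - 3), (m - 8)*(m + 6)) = m - 8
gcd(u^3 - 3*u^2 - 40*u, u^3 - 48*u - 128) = u - 8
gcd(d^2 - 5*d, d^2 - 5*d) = d^2 - 5*d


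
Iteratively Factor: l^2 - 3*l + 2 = (l - 2)*(l - 1)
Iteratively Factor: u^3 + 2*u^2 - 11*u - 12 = (u + 1)*(u^2 + u - 12) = (u + 1)*(u + 4)*(u - 3)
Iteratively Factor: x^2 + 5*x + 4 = (x + 1)*(x + 4)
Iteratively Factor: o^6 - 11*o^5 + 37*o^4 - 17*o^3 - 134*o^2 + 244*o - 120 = (o + 2)*(o^5 - 13*o^4 + 63*o^3 - 143*o^2 + 152*o - 60) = (o - 2)*(o + 2)*(o^4 - 11*o^3 + 41*o^2 - 61*o + 30) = (o - 2)*(o - 1)*(o + 2)*(o^3 - 10*o^2 + 31*o - 30) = (o - 2)^2*(o - 1)*(o + 2)*(o^2 - 8*o + 15) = (o - 3)*(o - 2)^2*(o - 1)*(o + 2)*(o - 5)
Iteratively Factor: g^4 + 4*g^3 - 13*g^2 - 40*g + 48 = (g - 3)*(g^3 + 7*g^2 + 8*g - 16) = (g - 3)*(g + 4)*(g^2 + 3*g - 4) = (g - 3)*(g - 1)*(g + 4)*(g + 4)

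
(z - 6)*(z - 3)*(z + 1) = z^3 - 8*z^2 + 9*z + 18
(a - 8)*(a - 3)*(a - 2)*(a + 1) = a^4 - 12*a^3 + 33*a^2 - 2*a - 48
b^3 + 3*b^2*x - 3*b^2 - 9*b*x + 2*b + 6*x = (b - 2)*(b - 1)*(b + 3*x)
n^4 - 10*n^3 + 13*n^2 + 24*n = n*(n - 8)*(n - 3)*(n + 1)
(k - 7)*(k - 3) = k^2 - 10*k + 21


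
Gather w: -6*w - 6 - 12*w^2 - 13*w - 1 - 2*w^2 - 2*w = -14*w^2 - 21*w - 7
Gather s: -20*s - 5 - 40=-20*s - 45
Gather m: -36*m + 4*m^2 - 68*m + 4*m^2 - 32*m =8*m^2 - 136*m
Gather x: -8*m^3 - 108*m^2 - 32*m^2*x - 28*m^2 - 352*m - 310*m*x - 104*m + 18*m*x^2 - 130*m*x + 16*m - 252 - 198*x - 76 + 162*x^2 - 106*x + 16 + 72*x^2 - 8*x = -8*m^3 - 136*m^2 - 440*m + x^2*(18*m + 234) + x*(-32*m^2 - 440*m - 312) - 312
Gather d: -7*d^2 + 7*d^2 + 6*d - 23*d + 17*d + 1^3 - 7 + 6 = 0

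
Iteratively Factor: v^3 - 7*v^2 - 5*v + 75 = (v - 5)*(v^2 - 2*v - 15) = (v - 5)*(v + 3)*(v - 5)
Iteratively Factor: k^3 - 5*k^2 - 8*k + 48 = (k - 4)*(k^2 - k - 12) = (k - 4)^2*(k + 3)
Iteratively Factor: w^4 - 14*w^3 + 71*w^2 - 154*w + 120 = (w - 3)*(w^3 - 11*w^2 + 38*w - 40) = (w - 5)*(w - 3)*(w^2 - 6*w + 8) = (w - 5)*(w - 3)*(w - 2)*(w - 4)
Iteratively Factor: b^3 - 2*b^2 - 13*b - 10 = (b + 2)*(b^2 - 4*b - 5) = (b + 1)*(b + 2)*(b - 5)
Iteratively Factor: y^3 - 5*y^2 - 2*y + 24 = (y - 4)*(y^2 - y - 6) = (y - 4)*(y + 2)*(y - 3)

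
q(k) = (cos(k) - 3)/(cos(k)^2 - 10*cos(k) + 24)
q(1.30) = -0.13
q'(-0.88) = -0.01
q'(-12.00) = 0.00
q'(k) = (2*sin(k)*cos(k) - 10*sin(k))*(cos(k) - 3)/(cos(k)^2 - 10*cos(k) + 24)^2 - sin(k)/(cos(k)^2 - 10*cos(k) + 24)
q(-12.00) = -0.13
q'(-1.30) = -0.01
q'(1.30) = 0.01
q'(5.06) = -0.01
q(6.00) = -0.13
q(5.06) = -0.13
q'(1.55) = 0.01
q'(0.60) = 0.00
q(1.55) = -0.13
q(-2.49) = -0.12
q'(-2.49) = -0.01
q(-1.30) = -0.13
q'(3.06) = 0.00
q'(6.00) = 0.00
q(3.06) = -0.11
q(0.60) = -0.13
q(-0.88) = -0.13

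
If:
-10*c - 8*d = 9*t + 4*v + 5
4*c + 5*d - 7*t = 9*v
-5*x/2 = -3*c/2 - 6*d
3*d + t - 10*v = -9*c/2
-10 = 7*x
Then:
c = 13970/58107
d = -5440/8301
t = -3725/19369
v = -2085/19369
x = -10/7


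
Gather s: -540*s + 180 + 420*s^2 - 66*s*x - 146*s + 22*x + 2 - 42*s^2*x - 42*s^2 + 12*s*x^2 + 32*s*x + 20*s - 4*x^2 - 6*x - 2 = s^2*(378 - 42*x) + s*(12*x^2 - 34*x - 666) - 4*x^2 + 16*x + 180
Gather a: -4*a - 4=-4*a - 4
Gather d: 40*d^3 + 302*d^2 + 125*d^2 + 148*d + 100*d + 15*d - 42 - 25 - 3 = 40*d^3 + 427*d^2 + 263*d - 70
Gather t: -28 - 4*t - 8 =-4*t - 36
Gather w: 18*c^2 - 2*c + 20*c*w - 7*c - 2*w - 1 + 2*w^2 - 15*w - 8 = 18*c^2 - 9*c + 2*w^2 + w*(20*c - 17) - 9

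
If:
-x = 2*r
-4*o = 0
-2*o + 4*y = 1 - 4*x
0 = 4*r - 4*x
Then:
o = 0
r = 0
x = 0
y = 1/4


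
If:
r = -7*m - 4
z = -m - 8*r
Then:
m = z/55 - 32/55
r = 4/55 - 7*z/55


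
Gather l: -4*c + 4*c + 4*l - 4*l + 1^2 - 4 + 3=0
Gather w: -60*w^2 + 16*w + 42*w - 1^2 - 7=-60*w^2 + 58*w - 8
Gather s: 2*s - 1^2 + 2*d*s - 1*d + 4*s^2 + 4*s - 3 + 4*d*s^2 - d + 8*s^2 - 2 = -2*d + s^2*(4*d + 12) + s*(2*d + 6) - 6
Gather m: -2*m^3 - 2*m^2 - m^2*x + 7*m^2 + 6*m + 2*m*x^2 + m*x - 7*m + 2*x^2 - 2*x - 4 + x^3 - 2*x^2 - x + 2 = -2*m^3 + m^2*(5 - x) + m*(2*x^2 + x - 1) + x^3 - 3*x - 2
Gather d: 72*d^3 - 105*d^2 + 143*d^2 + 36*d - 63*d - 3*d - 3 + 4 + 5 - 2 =72*d^3 + 38*d^2 - 30*d + 4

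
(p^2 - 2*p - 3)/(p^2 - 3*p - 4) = (p - 3)/(p - 4)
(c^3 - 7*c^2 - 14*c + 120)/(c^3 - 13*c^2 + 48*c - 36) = (c^2 - c - 20)/(c^2 - 7*c + 6)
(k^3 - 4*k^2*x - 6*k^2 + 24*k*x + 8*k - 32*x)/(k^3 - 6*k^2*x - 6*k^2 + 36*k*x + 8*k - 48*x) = (-k + 4*x)/(-k + 6*x)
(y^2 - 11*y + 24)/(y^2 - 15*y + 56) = (y - 3)/(y - 7)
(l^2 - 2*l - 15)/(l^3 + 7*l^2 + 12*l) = (l - 5)/(l*(l + 4))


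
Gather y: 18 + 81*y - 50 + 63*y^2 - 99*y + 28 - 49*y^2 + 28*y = 14*y^2 + 10*y - 4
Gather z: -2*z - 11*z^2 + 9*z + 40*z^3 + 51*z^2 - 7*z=40*z^3 + 40*z^2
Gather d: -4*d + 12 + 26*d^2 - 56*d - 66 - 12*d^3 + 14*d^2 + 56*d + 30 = -12*d^3 + 40*d^2 - 4*d - 24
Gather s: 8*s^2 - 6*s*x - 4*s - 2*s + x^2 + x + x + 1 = 8*s^2 + s*(-6*x - 6) + x^2 + 2*x + 1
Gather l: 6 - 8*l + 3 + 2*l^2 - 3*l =2*l^2 - 11*l + 9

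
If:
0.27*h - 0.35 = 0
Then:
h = 1.30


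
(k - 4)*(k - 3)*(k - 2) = k^3 - 9*k^2 + 26*k - 24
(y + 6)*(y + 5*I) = y^2 + 6*y + 5*I*y + 30*I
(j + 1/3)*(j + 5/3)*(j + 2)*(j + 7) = j^4 + 11*j^3 + 293*j^2/9 + 33*j + 70/9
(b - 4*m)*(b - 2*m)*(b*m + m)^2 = b^4*m^2 - 6*b^3*m^3 + 2*b^3*m^2 + 8*b^2*m^4 - 12*b^2*m^3 + b^2*m^2 + 16*b*m^4 - 6*b*m^3 + 8*m^4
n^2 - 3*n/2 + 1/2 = (n - 1)*(n - 1/2)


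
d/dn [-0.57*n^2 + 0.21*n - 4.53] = 0.21 - 1.14*n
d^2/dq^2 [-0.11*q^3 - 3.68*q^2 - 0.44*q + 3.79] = -0.66*q - 7.36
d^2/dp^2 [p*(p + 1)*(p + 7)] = 6*p + 16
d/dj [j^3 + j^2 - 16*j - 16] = 3*j^2 + 2*j - 16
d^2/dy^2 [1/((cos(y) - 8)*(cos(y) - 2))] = (-4*sin(y)^4 + 38*sin(y)^2 - 395*cos(y)/2 + 15*cos(3*y)/2 + 134)/((cos(y) - 8)^3*(cos(y) - 2)^3)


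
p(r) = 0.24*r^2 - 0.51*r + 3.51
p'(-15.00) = -7.71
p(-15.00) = 65.16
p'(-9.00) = -4.83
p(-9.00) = 27.54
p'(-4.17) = -2.51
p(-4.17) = 9.81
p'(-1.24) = -1.11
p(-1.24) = 4.51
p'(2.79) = 0.83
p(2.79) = 3.96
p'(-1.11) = -1.04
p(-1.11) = 4.37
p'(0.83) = -0.11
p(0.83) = 3.25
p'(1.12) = 0.03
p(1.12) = 3.24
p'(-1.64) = -1.30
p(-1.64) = 4.99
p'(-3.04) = -1.97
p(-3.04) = 7.28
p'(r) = 0.48*r - 0.51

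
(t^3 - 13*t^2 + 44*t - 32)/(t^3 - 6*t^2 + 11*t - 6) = (t^2 - 12*t + 32)/(t^2 - 5*t + 6)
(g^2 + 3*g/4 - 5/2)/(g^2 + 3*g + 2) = (g - 5/4)/(g + 1)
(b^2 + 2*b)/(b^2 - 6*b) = (b + 2)/(b - 6)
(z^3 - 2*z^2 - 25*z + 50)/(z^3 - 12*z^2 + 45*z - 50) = (z + 5)/(z - 5)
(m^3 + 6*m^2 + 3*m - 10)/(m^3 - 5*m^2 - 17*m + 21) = (m^2 + 7*m + 10)/(m^2 - 4*m - 21)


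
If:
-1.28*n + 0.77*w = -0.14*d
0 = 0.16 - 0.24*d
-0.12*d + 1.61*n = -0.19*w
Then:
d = 0.67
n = 0.05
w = -0.03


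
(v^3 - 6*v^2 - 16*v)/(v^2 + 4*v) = (v^2 - 6*v - 16)/(v + 4)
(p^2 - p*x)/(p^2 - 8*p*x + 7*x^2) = p/(p - 7*x)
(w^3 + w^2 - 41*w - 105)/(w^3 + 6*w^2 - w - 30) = (w - 7)/(w - 2)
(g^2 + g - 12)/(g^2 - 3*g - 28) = (g - 3)/(g - 7)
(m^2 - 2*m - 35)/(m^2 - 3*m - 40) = (m - 7)/(m - 8)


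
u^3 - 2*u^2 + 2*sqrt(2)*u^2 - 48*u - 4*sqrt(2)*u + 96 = (u - 2)*(u - 4*sqrt(2))*(u + 6*sqrt(2))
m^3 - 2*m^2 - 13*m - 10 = (m - 5)*(m + 1)*(m + 2)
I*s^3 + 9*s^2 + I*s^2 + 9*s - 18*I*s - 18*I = (s - 6*I)*(s - 3*I)*(I*s + I)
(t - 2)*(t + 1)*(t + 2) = t^3 + t^2 - 4*t - 4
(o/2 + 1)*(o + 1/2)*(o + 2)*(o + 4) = o^4/2 + 17*o^3/4 + 12*o^2 + 13*o + 4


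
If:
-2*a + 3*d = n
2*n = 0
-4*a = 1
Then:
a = -1/4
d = -1/6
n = 0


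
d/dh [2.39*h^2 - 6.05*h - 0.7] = 4.78*h - 6.05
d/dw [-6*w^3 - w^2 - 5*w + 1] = -18*w^2 - 2*w - 5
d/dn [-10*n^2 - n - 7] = -20*n - 1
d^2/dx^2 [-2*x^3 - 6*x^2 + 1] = -12*x - 12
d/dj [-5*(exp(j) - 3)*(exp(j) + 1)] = 10*(1 - exp(j))*exp(j)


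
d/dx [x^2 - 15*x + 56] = 2*x - 15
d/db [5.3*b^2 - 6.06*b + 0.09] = 10.6*b - 6.06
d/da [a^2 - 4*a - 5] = 2*a - 4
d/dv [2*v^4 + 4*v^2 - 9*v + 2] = 8*v^3 + 8*v - 9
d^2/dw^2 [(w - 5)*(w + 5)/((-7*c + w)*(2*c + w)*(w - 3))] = 2*(2*w*(2*c + w)^2*(7*c - w)^2*(w - 3) - 2*w*(2*c + w)^2*(7*c - w)*(w - 3)^2 + 2*w*(2*c + w)*(7*c - w)^2*(w - 3)^2 - (2*c + w)^2*(7*c - w)^2*(w - 5)*(w + 5) - (2*c + w)^2*(7*c - w)^2*(w - 3)^2 + (2*c + w)^2*(7*c - w)*(w - 5)*(w - 3)*(w + 5) - (2*c + w)^2*(w - 5)*(w - 3)^2*(w + 5) - (2*c + w)*(7*c - w)^2*(w - 5)*(w - 3)*(w + 5) + (2*c + w)*(7*c - w)*(w - 5)*(w - 3)^2*(w + 5) - (7*c - w)^2*(w - 5)*(w - 3)^2*(w + 5))/((2*c + w)^3*(7*c - w)^3*(w - 3)^3)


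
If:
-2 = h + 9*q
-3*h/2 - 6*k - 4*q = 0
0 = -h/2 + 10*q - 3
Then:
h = -94/29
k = 125/174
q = 4/29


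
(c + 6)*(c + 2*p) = c^2 + 2*c*p + 6*c + 12*p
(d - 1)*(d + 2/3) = d^2 - d/3 - 2/3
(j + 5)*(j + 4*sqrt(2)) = j^2 + 5*j + 4*sqrt(2)*j + 20*sqrt(2)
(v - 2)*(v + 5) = v^2 + 3*v - 10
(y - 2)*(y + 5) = y^2 + 3*y - 10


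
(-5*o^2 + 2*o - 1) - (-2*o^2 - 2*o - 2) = -3*o^2 + 4*o + 1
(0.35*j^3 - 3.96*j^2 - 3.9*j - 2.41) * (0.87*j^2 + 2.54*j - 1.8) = 0.3045*j^5 - 2.5562*j^4 - 14.0814*j^3 - 4.8747*j^2 + 0.898599999999999*j + 4.338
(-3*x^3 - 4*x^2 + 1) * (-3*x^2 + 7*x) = 9*x^5 - 9*x^4 - 28*x^3 - 3*x^2 + 7*x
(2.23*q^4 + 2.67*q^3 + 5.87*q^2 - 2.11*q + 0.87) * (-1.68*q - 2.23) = -3.7464*q^5 - 9.4585*q^4 - 15.8157*q^3 - 9.5453*q^2 + 3.2437*q - 1.9401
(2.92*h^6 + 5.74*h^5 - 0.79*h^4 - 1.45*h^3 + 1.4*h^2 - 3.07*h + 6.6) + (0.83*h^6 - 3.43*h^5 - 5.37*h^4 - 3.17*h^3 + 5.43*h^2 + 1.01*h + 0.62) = 3.75*h^6 + 2.31*h^5 - 6.16*h^4 - 4.62*h^3 + 6.83*h^2 - 2.06*h + 7.22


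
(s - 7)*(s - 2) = s^2 - 9*s + 14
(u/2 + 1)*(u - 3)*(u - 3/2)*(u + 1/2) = u^4/2 - u^3 - 23*u^2/8 + 27*u/8 + 9/4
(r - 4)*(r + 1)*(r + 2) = r^3 - r^2 - 10*r - 8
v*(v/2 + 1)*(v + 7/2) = v^3/2 + 11*v^2/4 + 7*v/2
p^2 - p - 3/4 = (p - 3/2)*(p + 1/2)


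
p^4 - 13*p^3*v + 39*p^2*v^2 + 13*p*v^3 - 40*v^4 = (p - 8*v)*(p - 5*v)*(p - v)*(p + v)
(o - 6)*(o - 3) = o^2 - 9*o + 18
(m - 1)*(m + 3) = m^2 + 2*m - 3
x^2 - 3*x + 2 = (x - 2)*(x - 1)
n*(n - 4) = n^2 - 4*n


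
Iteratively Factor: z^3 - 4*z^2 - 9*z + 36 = (z - 4)*(z^2 - 9) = (z - 4)*(z + 3)*(z - 3)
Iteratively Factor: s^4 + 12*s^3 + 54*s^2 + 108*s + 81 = (s + 3)*(s^3 + 9*s^2 + 27*s + 27) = (s + 3)^2*(s^2 + 6*s + 9) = (s + 3)^3*(s + 3)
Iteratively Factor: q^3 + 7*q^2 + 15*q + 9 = (q + 1)*(q^2 + 6*q + 9) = (q + 1)*(q + 3)*(q + 3)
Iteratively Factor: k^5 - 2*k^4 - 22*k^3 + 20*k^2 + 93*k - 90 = (k - 2)*(k^4 - 22*k^2 - 24*k + 45) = (k - 2)*(k - 1)*(k^3 + k^2 - 21*k - 45) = (k - 5)*(k - 2)*(k - 1)*(k^2 + 6*k + 9) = (k - 5)*(k - 2)*(k - 1)*(k + 3)*(k + 3)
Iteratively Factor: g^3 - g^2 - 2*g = (g + 1)*(g^2 - 2*g) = g*(g + 1)*(g - 2)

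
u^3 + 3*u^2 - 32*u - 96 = (u + 3)*(u - 4*sqrt(2))*(u + 4*sqrt(2))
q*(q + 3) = q^2 + 3*q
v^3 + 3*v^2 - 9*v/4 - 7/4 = (v - 1)*(v + 1/2)*(v + 7/2)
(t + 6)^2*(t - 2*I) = t^3 + 12*t^2 - 2*I*t^2 + 36*t - 24*I*t - 72*I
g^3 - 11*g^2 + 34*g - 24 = (g - 6)*(g - 4)*(g - 1)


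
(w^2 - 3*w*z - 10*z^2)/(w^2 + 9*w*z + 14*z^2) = (w - 5*z)/(w + 7*z)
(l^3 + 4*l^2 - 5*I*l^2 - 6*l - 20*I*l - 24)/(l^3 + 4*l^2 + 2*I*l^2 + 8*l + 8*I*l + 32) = (l - 3*I)/(l + 4*I)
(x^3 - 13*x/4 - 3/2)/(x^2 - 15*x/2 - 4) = (x^2 - x/2 - 3)/(x - 8)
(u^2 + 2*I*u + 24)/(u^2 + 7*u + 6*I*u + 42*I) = (u - 4*I)/(u + 7)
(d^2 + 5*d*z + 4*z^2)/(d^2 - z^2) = (-d - 4*z)/(-d + z)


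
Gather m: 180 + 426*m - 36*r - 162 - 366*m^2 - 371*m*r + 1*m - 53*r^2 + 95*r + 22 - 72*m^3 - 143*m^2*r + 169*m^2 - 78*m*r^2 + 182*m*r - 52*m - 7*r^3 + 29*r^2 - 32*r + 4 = -72*m^3 + m^2*(-143*r - 197) + m*(-78*r^2 - 189*r + 375) - 7*r^3 - 24*r^2 + 27*r + 44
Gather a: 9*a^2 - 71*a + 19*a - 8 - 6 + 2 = 9*a^2 - 52*a - 12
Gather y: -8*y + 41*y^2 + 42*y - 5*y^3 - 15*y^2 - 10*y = -5*y^3 + 26*y^2 + 24*y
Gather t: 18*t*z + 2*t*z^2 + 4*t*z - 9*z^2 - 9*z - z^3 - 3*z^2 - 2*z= t*(2*z^2 + 22*z) - z^3 - 12*z^2 - 11*z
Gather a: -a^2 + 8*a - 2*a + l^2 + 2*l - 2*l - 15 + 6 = -a^2 + 6*a + l^2 - 9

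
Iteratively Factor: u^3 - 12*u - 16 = (u - 4)*(u^2 + 4*u + 4) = (u - 4)*(u + 2)*(u + 2)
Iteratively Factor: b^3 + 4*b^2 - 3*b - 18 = (b - 2)*(b^2 + 6*b + 9) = (b - 2)*(b + 3)*(b + 3)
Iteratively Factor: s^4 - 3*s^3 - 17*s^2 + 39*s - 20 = (s - 5)*(s^3 + 2*s^2 - 7*s + 4) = (s - 5)*(s - 1)*(s^2 + 3*s - 4) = (s - 5)*(s - 1)^2*(s + 4)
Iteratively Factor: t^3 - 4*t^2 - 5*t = (t - 5)*(t^2 + t) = (t - 5)*(t + 1)*(t)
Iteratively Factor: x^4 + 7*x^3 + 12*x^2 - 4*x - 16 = (x - 1)*(x^3 + 8*x^2 + 20*x + 16) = (x - 1)*(x + 2)*(x^2 + 6*x + 8) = (x - 1)*(x + 2)^2*(x + 4)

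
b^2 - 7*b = b*(b - 7)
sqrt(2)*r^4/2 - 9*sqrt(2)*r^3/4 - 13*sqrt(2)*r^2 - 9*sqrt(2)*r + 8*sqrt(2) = (r - 8)*(r - 1/2)*(r + 2)*(sqrt(2)*r/2 + sqrt(2))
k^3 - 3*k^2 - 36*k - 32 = (k - 8)*(k + 1)*(k + 4)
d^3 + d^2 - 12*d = d*(d - 3)*(d + 4)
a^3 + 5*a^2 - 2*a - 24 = (a - 2)*(a + 3)*(a + 4)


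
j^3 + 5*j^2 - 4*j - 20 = (j - 2)*(j + 2)*(j + 5)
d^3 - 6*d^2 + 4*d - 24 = (d - 6)*(d - 2*I)*(d + 2*I)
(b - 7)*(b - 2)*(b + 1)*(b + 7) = b^4 - b^3 - 51*b^2 + 49*b + 98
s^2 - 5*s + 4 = (s - 4)*(s - 1)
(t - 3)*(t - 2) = t^2 - 5*t + 6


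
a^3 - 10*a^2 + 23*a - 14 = (a - 7)*(a - 2)*(a - 1)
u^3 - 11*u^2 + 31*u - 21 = (u - 7)*(u - 3)*(u - 1)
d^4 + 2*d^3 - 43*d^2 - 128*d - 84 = (d - 7)*(d + 1)*(d + 2)*(d + 6)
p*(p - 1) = p^2 - p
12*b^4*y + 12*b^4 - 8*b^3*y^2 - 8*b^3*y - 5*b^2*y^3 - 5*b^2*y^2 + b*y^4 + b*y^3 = (-6*b + y)*(-b + y)*(2*b + y)*(b*y + b)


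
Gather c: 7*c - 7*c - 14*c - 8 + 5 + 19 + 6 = 22 - 14*c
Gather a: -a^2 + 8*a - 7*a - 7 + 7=-a^2 + a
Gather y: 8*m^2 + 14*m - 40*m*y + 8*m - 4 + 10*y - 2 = 8*m^2 + 22*m + y*(10 - 40*m) - 6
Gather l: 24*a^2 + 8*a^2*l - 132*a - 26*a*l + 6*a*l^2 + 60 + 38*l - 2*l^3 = 24*a^2 + 6*a*l^2 - 132*a - 2*l^3 + l*(8*a^2 - 26*a + 38) + 60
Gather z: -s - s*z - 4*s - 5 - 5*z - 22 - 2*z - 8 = -5*s + z*(-s - 7) - 35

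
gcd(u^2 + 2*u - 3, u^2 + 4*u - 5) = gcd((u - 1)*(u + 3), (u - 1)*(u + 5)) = u - 1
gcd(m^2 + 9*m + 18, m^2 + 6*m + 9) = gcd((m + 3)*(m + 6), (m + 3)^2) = m + 3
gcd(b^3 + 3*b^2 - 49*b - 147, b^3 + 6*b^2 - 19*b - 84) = b^2 + 10*b + 21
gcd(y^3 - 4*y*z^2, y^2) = y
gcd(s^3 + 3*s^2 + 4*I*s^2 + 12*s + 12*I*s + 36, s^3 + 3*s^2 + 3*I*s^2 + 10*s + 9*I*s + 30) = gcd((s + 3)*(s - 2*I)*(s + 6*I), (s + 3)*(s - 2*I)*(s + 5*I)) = s^2 + s*(3 - 2*I) - 6*I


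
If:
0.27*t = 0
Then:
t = 0.00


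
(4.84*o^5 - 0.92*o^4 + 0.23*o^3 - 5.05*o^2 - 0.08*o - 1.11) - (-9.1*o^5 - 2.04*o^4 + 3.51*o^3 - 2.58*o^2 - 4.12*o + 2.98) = 13.94*o^5 + 1.12*o^4 - 3.28*o^3 - 2.47*o^2 + 4.04*o - 4.09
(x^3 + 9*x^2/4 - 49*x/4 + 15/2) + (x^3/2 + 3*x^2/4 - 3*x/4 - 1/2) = 3*x^3/2 + 3*x^2 - 13*x + 7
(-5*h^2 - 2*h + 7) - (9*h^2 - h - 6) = -14*h^2 - h + 13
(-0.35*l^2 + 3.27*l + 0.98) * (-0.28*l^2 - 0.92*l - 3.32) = 0.098*l^4 - 0.5936*l^3 - 2.1208*l^2 - 11.758*l - 3.2536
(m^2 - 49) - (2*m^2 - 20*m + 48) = -m^2 + 20*m - 97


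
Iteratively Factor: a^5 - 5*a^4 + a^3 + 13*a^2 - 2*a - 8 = (a - 2)*(a^4 - 3*a^3 - 5*a^2 + 3*a + 4) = (a - 4)*(a - 2)*(a^3 + a^2 - a - 1) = (a - 4)*(a - 2)*(a + 1)*(a^2 - 1) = (a - 4)*(a - 2)*(a - 1)*(a + 1)*(a + 1)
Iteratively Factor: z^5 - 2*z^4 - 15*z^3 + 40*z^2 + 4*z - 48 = (z - 2)*(z^4 - 15*z^2 + 10*z + 24) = (z - 2)^2*(z^3 + 2*z^2 - 11*z - 12) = (z - 2)^2*(z + 1)*(z^2 + z - 12) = (z - 3)*(z - 2)^2*(z + 1)*(z + 4)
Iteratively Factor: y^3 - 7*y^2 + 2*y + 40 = (y - 5)*(y^2 - 2*y - 8) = (y - 5)*(y - 4)*(y + 2)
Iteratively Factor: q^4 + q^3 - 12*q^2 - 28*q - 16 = (q + 2)*(q^3 - q^2 - 10*q - 8) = (q + 2)^2*(q^2 - 3*q - 4) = (q + 1)*(q + 2)^2*(q - 4)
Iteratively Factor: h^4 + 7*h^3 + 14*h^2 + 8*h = (h + 4)*(h^3 + 3*h^2 + 2*h) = (h + 2)*(h + 4)*(h^2 + h) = (h + 1)*(h + 2)*(h + 4)*(h)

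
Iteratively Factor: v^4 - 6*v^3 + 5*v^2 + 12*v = (v - 4)*(v^3 - 2*v^2 - 3*v) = v*(v - 4)*(v^2 - 2*v - 3) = v*(v - 4)*(v - 3)*(v + 1)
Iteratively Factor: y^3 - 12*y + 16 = (y + 4)*(y^2 - 4*y + 4) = (y - 2)*(y + 4)*(y - 2)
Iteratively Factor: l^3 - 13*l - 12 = (l - 4)*(l^2 + 4*l + 3) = (l - 4)*(l + 1)*(l + 3)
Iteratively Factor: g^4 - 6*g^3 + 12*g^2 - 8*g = (g - 2)*(g^3 - 4*g^2 + 4*g) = (g - 2)^2*(g^2 - 2*g) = g*(g - 2)^2*(g - 2)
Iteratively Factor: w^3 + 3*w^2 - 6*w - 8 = (w + 1)*(w^2 + 2*w - 8) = (w + 1)*(w + 4)*(w - 2)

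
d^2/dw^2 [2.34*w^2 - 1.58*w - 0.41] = 4.68000000000000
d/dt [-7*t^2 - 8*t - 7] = -14*t - 8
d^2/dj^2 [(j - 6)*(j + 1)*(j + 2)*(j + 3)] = 12*j^2 - 50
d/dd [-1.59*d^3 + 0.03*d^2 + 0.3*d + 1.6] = -4.77*d^2 + 0.06*d + 0.3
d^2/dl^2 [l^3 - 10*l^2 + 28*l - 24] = 6*l - 20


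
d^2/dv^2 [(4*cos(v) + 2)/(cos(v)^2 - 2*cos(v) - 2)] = 4*(5*sin(v)^4*cos(v) + 4*sin(v)^4 - 7*sin(v)^2 + 5*cos(v)/4 + 3*cos(3*v) - cos(5*v)/4 + 5)/(sin(v)^2 + 2*cos(v) + 1)^3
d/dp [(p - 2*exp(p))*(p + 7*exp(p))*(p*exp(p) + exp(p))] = (p^3 + 10*p^2*exp(p) + 4*p^2 - 42*p*exp(2*p) + 20*p*exp(p) + 2*p - 56*exp(2*p) + 5*exp(p))*exp(p)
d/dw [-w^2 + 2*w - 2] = 2 - 2*w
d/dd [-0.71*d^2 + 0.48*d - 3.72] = 0.48 - 1.42*d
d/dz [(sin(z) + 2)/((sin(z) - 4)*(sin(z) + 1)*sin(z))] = (-2*sin(z)^3 - 3*sin(z)^2 + 12*sin(z) + 8)*cos(z)/((sin(z) - 4)^2*(sin(z) + 1)^2*sin(z)^2)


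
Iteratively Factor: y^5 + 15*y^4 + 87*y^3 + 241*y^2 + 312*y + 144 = (y + 4)*(y^4 + 11*y^3 + 43*y^2 + 69*y + 36) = (y + 3)*(y + 4)*(y^3 + 8*y^2 + 19*y + 12) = (y + 1)*(y + 3)*(y + 4)*(y^2 + 7*y + 12) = (y + 1)*(y + 3)*(y + 4)^2*(y + 3)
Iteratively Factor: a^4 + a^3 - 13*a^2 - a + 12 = (a - 3)*(a^3 + 4*a^2 - a - 4) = (a - 3)*(a - 1)*(a^2 + 5*a + 4) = (a - 3)*(a - 1)*(a + 1)*(a + 4)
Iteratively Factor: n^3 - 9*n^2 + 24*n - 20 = (n - 2)*(n^2 - 7*n + 10) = (n - 5)*(n - 2)*(n - 2)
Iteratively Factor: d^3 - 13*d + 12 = (d - 1)*(d^2 + d - 12) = (d - 1)*(d + 4)*(d - 3)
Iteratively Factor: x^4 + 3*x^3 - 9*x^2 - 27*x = (x - 3)*(x^3 + 6*x^2 + 9*x) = (x - 3)*(x + 3)*(x^2 + 3*x) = x*(x - 3)*(x + 3)*(x + 3)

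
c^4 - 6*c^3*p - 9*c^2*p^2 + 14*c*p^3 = c*(c - 7*p)*(c - p)*(c + 2*p)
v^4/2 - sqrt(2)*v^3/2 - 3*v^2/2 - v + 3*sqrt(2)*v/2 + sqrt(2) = (v/2 + 1/2)*(v - 2)*(v + 1)*(v - sqrt(2))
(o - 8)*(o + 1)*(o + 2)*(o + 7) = o^4 + 2*o^3 - 57*o^2 - 170*o - 112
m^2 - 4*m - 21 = (m - 7)*(m + 3)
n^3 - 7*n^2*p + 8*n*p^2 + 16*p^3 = (n - 4*p)^2*(n + p)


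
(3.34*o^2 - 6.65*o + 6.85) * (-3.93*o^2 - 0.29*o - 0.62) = -13.1262*o^4 + 25.1659*o^3 - 27.0628*o^2 + 2.1365*o - 4.247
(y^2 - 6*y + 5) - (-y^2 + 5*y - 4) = 2*y^2 - 11*y + 9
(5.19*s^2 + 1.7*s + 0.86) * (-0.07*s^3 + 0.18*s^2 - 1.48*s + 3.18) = -0.3633*s^5 + 0.8152*s^4 - 7.4354*s^3 + 14.143*s^2 + 4.1332*s + 2.7348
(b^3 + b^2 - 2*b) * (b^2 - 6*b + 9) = b^5 - 5*b^4 + b^3 + 21*b^2 - 18*b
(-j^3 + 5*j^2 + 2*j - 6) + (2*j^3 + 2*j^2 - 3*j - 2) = j^3 + 7*j^2 - j - 8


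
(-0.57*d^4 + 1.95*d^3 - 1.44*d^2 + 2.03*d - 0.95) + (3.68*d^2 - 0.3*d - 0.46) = -0.57*d^4 + 1.95*d^3 + 2.24*d^2 + 1.73*d - 1.41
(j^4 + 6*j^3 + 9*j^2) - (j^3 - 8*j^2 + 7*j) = j^4 + 5*j^3 + 17*j^2 - 7*j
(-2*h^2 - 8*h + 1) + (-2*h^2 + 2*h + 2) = -4*h^2 - 6*h + 3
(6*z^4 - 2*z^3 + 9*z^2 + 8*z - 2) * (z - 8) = 6*z^5 - 50*z^4 + 25*z^3 - 64*z^2 - 66*z + 16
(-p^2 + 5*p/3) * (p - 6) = -p^3 + 23*p^2/3 - 10*p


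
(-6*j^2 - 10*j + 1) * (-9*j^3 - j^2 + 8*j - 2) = 54*j^5 + 96*j^4 - 47*j^3 - 69*j^2 + 28*j - 2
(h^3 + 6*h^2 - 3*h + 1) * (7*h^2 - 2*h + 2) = 7*h^5 + 40*h^4 - 31*h^3 + 25*h^2 - 8*h + 2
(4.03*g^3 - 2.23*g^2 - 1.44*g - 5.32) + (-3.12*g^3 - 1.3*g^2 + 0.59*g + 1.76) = 0.91*g^3 - 3.53*g^2 - 0.85*g - 3.56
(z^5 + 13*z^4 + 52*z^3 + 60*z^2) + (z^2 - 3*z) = z^5 + 13*z^4 + 52*z^3 + 61*z^2 - 3*z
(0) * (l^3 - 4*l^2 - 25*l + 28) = 0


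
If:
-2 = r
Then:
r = -2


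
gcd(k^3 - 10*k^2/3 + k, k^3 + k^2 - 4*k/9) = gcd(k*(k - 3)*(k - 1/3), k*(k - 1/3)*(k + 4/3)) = k^2 - k/3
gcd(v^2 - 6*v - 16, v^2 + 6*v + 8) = v + 2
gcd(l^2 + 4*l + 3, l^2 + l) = l + 1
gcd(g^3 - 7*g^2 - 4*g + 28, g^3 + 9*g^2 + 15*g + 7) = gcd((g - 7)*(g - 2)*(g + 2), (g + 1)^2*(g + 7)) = 1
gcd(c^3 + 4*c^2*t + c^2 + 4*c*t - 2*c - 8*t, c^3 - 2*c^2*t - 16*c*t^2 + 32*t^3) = c + 4*t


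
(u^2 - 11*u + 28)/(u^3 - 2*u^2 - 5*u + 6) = (u^2 - 11*u + 28)/(u^3 - 2*u^2 - 5*u + 6)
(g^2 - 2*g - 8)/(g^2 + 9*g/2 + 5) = 2*(g - 4)/(2*g + 5)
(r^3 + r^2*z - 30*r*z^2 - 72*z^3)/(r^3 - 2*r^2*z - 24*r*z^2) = (r + 3*z)/r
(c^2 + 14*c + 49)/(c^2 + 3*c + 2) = (c^2 + 14*c + 49)/(c^2 + 3*c + 2)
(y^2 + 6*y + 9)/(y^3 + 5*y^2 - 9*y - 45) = (y + 3)/(y^2 + 2*y - 15)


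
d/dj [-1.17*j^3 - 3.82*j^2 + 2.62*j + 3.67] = -3.51*j^2 - 7.64*j + 2.62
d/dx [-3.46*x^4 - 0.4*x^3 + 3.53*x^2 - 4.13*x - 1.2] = -13.84*x^3 - 1.2*x^2 + 7.06*x - 4.13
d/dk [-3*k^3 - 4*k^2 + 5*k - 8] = -9*k^2 - 8*k + 5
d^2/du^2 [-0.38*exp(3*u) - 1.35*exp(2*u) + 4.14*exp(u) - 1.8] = (-3.42*exp(2*u) - 5.4*exp(u) + 4.14)*exp(u)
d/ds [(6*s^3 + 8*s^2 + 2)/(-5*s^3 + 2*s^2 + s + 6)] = 2*(26*s^4 + 6*s^3 + 73*s^2 + 44*s - 1)/(25*s^6 - 20*s^5 - 6*s^4 - 56*s^3 + 25*s^2 + 12*s + 36)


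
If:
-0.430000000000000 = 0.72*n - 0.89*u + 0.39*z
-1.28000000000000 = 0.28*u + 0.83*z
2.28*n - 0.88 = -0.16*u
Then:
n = 0.38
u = 0.10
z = -1.58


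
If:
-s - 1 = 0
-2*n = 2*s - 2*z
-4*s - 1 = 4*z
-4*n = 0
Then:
No Solution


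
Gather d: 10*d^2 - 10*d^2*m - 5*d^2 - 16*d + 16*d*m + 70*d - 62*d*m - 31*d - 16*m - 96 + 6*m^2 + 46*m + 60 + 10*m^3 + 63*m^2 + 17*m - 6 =d^2*(5 - 10*m) + d*(23 - 46*m) + 10*m^3 + 69*m^2 + 47*m - 42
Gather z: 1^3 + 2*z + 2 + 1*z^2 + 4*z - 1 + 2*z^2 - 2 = 3*z^2 + 6*z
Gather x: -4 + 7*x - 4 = 7*x - 8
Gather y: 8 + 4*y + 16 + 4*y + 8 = 8*y + 32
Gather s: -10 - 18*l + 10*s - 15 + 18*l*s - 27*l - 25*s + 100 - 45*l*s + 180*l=135*l + s*(-27*l - 15) + 75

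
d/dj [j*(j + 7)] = 2*j + 7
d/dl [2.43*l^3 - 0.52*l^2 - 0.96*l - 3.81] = 7.29*l^2 - 1.04*l - 0.96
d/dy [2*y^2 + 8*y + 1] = 4*y + 8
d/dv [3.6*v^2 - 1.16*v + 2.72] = 7.2*v - 1.16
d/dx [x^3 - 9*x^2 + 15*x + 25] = 3*x^2 - 18*x + 15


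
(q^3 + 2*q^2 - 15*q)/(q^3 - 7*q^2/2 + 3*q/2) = 2*(q + 5)/(2*q - 1)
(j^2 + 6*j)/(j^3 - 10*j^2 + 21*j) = (j + 6)/(j^2 - 10*j + 21)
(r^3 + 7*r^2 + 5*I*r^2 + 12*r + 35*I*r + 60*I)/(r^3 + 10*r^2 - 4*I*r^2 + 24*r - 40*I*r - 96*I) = (r^2 + r*(3 + 5*I) + 15*I)/(r^2 + r*(6 - 4*I) - 24*I)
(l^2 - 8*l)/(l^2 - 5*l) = (l - 8)/(l - 5)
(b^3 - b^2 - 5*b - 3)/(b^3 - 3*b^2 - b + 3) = (b + 1)/(b - 1)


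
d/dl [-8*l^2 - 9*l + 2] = -16*l - 9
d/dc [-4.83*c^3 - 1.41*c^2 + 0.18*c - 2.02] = -14.49*c^2 - 2.82*c + 0.18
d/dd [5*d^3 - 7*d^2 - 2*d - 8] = 15*d^2 - 14*d - 2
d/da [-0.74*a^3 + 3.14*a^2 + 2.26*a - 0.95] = -2.22*a^2 + 6.28*a + 2.26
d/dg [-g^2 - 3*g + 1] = -2*g - 3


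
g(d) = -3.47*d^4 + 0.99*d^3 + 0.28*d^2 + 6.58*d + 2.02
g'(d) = -13.88*d^3 + 2.97*d^2 + 0.56*d + 6.58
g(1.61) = -5.84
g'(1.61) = -42.75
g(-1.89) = -60.38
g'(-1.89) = 109.84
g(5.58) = -3144.62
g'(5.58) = -2309.35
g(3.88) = -696.83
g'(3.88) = -757.28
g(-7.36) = -10608.12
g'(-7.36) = 5697.14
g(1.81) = -16.53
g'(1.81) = -64.98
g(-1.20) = -14.38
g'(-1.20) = 34.17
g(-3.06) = -348.10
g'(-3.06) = 430.37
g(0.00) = 2.02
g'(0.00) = 6.58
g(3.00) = -230.06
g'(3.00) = -339.77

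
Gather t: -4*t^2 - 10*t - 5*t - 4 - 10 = -4*t^2 - 15*t - 14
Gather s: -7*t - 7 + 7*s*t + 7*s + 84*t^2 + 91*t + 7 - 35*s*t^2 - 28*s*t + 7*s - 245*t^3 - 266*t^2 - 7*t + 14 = s*(-35*t^2 - 21*t + 14) - 245*t^3 - 182*t^2 + 77*t + 14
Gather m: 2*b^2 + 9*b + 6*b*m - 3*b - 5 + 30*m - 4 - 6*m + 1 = 2*b^2 + 6*b + m*(6*b + 24) - 8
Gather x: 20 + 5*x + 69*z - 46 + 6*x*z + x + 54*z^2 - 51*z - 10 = x*(6*z + 6) + 54*z^2 + 18*z - 36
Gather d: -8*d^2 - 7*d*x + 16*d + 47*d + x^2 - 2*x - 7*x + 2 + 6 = -8*d^2 + d*(63 - 7*x) + x^2 - 9*x + 8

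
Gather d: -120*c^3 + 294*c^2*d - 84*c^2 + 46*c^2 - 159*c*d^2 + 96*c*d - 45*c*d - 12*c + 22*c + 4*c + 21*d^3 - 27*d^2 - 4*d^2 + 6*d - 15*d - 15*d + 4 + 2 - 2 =-120*c^3 - 38*c^2 + 14*c + 21*d^3 + d^2*(-159*c - 31) + d*(294*c^2 + 51*c - 24) + 4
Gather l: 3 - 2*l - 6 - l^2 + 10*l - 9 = -l^2 + 8*l - 12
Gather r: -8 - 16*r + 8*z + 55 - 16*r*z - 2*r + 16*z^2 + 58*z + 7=r*(-16*z - 18) + 16*z^2 + 66*z + 54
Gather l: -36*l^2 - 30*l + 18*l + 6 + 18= -36*l^2 - 12*l + 24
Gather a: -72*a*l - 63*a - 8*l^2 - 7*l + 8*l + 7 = a*(-72*l - 63) - 8*l^2 + l + 7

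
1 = 1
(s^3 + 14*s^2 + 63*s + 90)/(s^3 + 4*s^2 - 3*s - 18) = (s^2 + 11*s + 30)/(s^2 + s - 6)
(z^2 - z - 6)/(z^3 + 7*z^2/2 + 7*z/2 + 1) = 2*(z - 3)/(2*z^2 + 3*z + 1)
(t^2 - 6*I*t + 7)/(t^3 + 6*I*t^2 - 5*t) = (t - 7*I)/(t*(t + 5*I))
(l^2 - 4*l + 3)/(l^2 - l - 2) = (-l^2 + 4*l - 3)/(-l^2 + l + 2)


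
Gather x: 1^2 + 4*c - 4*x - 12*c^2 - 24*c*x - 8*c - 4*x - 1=-12*c^2 - 4*c + x*(-24*c - 8)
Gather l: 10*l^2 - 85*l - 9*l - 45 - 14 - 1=10*l^2 - 94*l - 60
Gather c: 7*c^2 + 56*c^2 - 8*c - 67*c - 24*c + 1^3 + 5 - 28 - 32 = 63*c^2 - 99*c - 54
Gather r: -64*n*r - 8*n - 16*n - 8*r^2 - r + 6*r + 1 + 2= -24*n - 8*r^2 + r*(5 - 64*n) + 3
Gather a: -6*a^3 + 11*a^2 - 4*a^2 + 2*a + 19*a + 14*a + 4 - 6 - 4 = -6*a^3 + 7*a^2 + 35*a - 6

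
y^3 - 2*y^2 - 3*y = y*(y - 3)*(y + 1)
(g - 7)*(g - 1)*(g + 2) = g^3 - 6*g^2 - 9*g + 14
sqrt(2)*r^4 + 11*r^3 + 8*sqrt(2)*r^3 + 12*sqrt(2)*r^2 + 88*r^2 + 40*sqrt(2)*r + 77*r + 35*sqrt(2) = (r + 7)*(r + sqrt(2)/2)*(r + 5*sqrt(2))*(sqrt(2)*r + sqrt(2))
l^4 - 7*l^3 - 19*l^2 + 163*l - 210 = (l - 7)*(l - 3)*(l - 2)*(l + 5)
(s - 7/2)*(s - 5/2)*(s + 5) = s^3 - s^2 - 85*s/4 + 175/4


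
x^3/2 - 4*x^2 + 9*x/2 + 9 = (x/2 + 1/2)*(x - 6)*(x - 3)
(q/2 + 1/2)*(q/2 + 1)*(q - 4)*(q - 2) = q^4/4 - 3*q^3/4 - 2*q^2 + 3*q + 4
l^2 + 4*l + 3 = (l + 1)*(l + 3)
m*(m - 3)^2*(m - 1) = m^4 - 7*m^3 + 15*m^2 - 9*m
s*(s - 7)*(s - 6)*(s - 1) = s^4 - 14*s^3 + 55*s^2 - 42*s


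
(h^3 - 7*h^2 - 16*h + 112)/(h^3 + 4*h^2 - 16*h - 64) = (h - 7)/(h + 4)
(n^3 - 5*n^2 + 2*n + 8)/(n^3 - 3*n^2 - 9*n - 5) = (n^2 - 6*n + 8)/(n^2 - 4*n - 5)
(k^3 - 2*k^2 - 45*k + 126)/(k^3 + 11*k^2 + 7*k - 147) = (k - 6)/(k + 7)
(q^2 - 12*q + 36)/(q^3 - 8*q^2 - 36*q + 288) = (q - 6)/(q^2 - 2*q - 48)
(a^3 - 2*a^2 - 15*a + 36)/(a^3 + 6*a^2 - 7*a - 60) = (a - 3)/(a + 5)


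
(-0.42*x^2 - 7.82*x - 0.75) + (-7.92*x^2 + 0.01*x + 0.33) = -8.34*x^2 - 7.81*x - 0.42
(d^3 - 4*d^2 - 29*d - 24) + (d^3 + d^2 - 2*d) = 2*d^3 - 3*d^2 - 31*d - 24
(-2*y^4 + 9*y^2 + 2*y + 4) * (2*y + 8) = -4*y^5 - 16*y^4 + 18*y^3 + 76*y^2 + 24*y + 32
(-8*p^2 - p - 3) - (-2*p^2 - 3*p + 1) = -6*p^2 + 2*p - 4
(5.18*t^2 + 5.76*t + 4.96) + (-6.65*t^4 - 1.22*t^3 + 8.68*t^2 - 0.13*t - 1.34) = -6.65*t^4 - 1.22*t^3 + 13.86*t^2 + 5.63*t + 3.62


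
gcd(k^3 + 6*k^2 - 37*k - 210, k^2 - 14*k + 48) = k - 6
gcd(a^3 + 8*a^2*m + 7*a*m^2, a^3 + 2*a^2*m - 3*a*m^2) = a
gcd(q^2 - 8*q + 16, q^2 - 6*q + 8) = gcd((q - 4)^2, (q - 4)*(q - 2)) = q - 4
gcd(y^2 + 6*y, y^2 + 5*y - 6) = y + 6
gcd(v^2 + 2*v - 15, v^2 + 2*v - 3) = 1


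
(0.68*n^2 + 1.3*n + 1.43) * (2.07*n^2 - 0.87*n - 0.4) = 1.4076*n^4 + 2.0994*n^3 + 1.5571*n^2 - 1.7641*n - 0.572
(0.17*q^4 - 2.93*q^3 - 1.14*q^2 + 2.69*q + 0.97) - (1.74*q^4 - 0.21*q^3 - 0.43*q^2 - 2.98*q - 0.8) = -1.57*q^4 - 2.72*q^3 - 0.71*q^2 + 5.67*q + 1.77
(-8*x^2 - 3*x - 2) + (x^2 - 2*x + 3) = -7*x^2 - 5*x + 1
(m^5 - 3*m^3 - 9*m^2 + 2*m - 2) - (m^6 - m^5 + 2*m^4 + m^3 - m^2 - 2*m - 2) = -m^6 + 2*m^5 - 2*m^4 - 4*m^3 - 8*m^2 + 4*m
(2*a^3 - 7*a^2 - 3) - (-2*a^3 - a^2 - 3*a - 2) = 4*a^3 - 6*a^2 + 3*a - 1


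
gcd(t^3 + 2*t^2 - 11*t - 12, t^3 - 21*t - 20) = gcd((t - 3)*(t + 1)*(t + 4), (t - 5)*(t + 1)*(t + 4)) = t^2 + 5*t + 4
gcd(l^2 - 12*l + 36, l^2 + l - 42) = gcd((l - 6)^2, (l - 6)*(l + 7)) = l - 6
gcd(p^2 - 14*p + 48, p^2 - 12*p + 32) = p - 8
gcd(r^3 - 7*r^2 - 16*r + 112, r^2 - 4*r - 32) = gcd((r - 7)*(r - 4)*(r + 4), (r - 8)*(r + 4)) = r + 4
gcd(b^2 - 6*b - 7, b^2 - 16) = 1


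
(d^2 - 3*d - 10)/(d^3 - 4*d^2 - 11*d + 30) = (d + 2)/(d^2 + d - 6)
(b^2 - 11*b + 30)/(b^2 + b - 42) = (b - 5)/(b + 7)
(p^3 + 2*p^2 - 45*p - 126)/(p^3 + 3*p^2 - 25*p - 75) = (p^2 - p - 42)/(p^2 - 25)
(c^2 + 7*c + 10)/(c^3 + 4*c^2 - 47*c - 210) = (c + 2)/(c^2 - c - 42)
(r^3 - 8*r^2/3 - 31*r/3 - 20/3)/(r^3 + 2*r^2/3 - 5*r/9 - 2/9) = 3*(3*r^2 - 11*r - 20)/(9*r^2 - 3*r - 2)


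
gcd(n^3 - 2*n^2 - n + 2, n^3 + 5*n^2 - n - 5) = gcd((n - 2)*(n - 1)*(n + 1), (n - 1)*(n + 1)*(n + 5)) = n^2 - 1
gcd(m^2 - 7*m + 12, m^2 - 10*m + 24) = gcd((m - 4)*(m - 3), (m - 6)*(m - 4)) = m - 4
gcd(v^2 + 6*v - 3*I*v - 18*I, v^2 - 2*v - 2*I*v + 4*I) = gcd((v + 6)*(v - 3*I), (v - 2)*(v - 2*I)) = 1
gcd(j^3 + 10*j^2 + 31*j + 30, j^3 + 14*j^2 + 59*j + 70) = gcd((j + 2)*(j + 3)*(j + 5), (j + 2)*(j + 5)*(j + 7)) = j^2 + 7*j + 10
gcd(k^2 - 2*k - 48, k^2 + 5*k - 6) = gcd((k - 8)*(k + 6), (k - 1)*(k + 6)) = k + 6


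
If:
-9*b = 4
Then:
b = -4/9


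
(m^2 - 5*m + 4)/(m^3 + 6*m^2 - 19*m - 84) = (m - 1)/(m^2 + 10*m + 21)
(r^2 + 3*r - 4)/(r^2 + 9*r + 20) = (r - 1)/(r + 5)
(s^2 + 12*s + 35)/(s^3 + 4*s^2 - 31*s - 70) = (s + 5)/(s^2 - 3*s - 10)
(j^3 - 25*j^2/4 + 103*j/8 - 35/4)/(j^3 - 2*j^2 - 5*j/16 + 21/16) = 2*(2*j^2 - 9*j + 10)/(4*j^2 - j - 3)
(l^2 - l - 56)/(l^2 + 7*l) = (l - 8)/l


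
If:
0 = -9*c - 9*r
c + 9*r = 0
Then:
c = 0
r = 0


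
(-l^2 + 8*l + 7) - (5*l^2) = -6*l^2 + 8*l + 7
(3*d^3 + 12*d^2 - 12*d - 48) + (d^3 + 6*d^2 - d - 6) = 4*d^3 + 18*d^2 - 13*d - 54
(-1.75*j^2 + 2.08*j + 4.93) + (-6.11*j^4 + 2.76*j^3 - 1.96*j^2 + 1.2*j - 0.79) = -6.11*j^4 + 2.76*j^3 - 3.71*j^2 + 3.28*j + 4.14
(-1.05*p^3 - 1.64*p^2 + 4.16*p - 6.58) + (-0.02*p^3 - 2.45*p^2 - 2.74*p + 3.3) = -1.07*p^3 - 4.09*p^2 + 1.42*p - 3.28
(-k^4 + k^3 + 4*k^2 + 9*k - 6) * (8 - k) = k^5 - 9*k^4 + 4*k^3 + 23*k^2 + 78*k - 48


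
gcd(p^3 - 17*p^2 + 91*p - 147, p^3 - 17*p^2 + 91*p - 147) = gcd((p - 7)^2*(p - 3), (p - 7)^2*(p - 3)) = p^3 - 17*p^2 + 91*p - 147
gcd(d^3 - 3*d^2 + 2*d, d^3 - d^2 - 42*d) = d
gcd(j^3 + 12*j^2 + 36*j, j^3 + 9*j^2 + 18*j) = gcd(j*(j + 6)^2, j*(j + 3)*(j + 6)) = j^2 + 6*j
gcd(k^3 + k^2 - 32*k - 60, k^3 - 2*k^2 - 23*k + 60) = k + 5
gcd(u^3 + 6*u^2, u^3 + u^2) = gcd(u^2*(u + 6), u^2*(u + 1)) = u^2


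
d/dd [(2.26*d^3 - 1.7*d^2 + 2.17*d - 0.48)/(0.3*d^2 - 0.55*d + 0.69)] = (0.678*d^4 - 2.486*d^3 + 4.9622*d^2 - 2.058*d + 1.2333)/(0.09*d^4 - 0.33*d^3 + 0.7165*d^2 - 0.759*d + 0.4761)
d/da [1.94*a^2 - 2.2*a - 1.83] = 3.88*a - 2.2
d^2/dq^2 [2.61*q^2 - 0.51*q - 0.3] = 5.22000000000000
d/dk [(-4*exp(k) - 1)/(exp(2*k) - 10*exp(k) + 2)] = 2*(2*exp(2*k) + exp(k) - 9)*exp(k)/(exp(4*k) - 20*exp(3*k) + 104*exp(2*k) - 40*exp(k) + 4)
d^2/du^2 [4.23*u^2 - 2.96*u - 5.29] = 8.46000000000000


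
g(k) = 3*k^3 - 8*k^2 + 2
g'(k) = 9*k^2 - 16*k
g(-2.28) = -75.14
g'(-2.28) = 83.27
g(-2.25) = -72.67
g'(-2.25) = 81.56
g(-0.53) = -0.69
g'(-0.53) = 11.01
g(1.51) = -5.91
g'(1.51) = -3.64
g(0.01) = 2.00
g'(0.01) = -0.16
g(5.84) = 326.69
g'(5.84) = 213.51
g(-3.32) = -195.96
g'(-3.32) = 152.32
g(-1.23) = -15.69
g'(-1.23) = 33.30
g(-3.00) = -151.00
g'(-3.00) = 129.00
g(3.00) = 11.00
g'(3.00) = 33.00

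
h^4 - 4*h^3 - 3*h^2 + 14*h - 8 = (h - 4)*(h - 1)^2*(h + 2)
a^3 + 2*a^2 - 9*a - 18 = (a - 3)*(a + 2)*(a + 3)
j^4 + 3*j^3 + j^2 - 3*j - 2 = (j - 1)*(j + 1)^2*(j + 2)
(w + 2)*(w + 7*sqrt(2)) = w^2 + 2*w + 7*sqrt(2)*w + 14*sqrt(2)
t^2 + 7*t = t*(t + 7)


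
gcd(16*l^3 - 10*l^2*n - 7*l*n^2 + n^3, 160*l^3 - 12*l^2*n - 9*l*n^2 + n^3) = 8*l - n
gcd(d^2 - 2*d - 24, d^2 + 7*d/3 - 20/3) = d + 4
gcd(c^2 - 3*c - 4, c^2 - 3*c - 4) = c^2 - 3*c - 4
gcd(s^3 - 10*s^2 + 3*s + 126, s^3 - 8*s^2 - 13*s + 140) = s - 7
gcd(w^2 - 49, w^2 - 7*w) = w - 7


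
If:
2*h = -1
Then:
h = -1/2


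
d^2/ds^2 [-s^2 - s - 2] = -2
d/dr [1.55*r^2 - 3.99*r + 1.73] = 3.1*r - 3.99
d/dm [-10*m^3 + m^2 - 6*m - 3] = -30*m^2 + 2*m - 6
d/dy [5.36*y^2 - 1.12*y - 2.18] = 10.72*y - 1.12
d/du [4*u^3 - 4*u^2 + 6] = 4*u*(3*u - 2)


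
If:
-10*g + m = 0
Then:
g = m/10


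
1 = 1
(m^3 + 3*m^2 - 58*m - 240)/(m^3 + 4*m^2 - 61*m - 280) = (m + 6)/(m + 7)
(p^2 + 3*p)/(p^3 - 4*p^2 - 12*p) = (p + 3)/(p^2 - 4*p - 12)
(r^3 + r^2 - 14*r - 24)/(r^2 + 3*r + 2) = (r^2 - r - 12)/(r + 1)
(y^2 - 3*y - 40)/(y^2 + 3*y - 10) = (y - 8)/(y - 2)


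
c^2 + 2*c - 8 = (c - 2)*(c + 4)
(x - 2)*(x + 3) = x^2 + x - 6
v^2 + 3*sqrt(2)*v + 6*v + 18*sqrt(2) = (v + 6)*(v + 3*sqrt(2))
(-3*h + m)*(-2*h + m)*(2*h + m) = 12*h^3 - 4*h^2*m - 3*h*m^2 + m^3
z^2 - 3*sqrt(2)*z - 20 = (z - 5*sqrt(2))*(z + 2*sqrt(2))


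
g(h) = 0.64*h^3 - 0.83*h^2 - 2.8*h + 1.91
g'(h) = 1.92*h^2 - 1.66*h - 2.8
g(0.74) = -0.36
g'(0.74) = -2.98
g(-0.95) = 3.27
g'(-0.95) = 0.51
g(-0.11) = 2.21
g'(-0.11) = -2.59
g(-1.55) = 1.87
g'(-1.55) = 4.39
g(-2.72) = -9.49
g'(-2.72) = 15.92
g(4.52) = 31.40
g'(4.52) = 28.92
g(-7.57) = -302.09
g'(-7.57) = 119.79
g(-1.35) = 2.60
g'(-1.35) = 2.94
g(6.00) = 93.47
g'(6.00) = 56.36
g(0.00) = 1.91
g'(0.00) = -2.80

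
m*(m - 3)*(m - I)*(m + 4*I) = m^4 - 3*m^3 + 3*I*m^3 + 4*m^2 - 9*I*m^2 - 12*m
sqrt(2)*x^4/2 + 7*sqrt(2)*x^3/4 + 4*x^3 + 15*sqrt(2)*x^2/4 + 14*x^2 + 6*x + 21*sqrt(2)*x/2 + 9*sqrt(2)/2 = (x + 1/2)*(x + 3)*(x + 3*sqrt(2))*(sqrt(2)*x/2 + 1)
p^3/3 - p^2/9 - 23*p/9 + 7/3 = (p/3 + 1)*(p - 7/3)*(p - 1)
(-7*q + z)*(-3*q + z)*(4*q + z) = 84*q^3 - 19*q^2*z - 6*q*z^2 + z^3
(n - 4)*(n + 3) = n^2 - n - 12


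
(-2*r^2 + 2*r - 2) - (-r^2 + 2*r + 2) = -r^2 - 4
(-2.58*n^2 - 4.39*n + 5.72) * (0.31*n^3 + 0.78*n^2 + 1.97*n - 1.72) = -0.7998*n^5 - 3.3733*n^4 - 6.7336*n^3 + 0.250900000000001*n^2 + 18.8192*n - 9.8384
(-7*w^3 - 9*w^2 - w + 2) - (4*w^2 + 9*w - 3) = -7*w^3 - 13*w^2 - 10*w + 5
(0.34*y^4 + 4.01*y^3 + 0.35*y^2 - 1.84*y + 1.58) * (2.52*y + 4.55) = 0.8568*y^5 + 11.6522*y^4 + 19.1275*y^3 - 3.0443*y^2 - 4.3904*y + 7.189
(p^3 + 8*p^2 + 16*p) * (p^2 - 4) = p^5 + 8*p^4 + 12*p^3 - 32*p^2 - 64*p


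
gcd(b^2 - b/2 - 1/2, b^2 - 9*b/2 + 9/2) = 1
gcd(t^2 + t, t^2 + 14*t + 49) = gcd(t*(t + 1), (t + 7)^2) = 1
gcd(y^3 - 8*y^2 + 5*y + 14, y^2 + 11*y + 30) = 1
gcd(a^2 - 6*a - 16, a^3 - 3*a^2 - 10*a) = a + 2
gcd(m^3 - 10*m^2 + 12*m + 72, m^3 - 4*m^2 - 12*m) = m^2 - 4*m - 12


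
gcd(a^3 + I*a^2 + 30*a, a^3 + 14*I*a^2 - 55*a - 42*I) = a + 6*I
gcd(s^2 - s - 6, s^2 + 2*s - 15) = s - 3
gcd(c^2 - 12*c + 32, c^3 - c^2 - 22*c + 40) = c - 4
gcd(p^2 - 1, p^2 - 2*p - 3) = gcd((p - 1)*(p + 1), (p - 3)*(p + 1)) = p + 1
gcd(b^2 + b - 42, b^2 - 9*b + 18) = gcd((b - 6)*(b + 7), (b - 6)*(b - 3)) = b - 6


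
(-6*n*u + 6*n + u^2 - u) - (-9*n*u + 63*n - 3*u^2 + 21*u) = 3*n*u - 57*n + 4*u^2 - 22*u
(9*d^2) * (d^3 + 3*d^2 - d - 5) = 9*d^5 + 27*d^4 - 9*d^3 - 45*d^2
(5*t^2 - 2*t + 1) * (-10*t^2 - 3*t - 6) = -50*t^4 + 5*t^3 - 34*t^2 + 9*t - 6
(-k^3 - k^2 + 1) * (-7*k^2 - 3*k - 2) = 7*k^5 + 10*k^4 + 5*k^3 - 5*k^2 - 3*k - 2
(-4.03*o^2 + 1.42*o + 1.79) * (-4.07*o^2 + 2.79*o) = 16.4021*o^4 - 17.0231*o^3 - 3.3235*o^2 + 4.9941*o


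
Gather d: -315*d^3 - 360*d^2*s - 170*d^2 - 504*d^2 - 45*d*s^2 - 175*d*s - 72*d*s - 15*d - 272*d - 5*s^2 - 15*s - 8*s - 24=-315*d^3 + d^2*(-360*s - 674) + d*(-45*s^2 - 247*s - 287) - 5*s^2 - 23*s - 24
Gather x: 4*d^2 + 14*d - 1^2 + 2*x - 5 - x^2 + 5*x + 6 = 4*d^2 + 14*d - x^2 + 7*x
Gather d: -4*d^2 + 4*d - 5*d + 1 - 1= -4*d^2 - d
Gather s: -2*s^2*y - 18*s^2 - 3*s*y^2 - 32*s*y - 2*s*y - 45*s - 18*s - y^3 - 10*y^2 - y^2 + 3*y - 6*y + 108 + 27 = s^2*(-2*y - 18) + s*(-3*y^2 - 34*y - 63) - y^3 - 11*y^2 - 3*y + 135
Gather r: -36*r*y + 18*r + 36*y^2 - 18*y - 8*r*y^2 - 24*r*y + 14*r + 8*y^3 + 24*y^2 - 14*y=r*(-8*y^2 - 60*y + 32) + 8*y^3 + 60*y^2 - 32*y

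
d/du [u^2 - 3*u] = 2*u - 3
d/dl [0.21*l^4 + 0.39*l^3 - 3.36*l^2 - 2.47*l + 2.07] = 0.84*l^3 + 1.17*l^2 - 6.72*l - 2.47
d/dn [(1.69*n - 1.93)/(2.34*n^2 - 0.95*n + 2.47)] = (-3.9546*n^2 + 9.0324*n + 2.3408)/(5.4756*n^4 - 4.446*n^3 + 12.4621*n^2 - 4.693*n + 6.1009)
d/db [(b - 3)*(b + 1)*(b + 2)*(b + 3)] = 4*b^3 + 9*b^2 - 14*b - 27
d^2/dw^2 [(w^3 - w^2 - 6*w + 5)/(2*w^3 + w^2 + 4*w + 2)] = 6*(-2*w^6 - 32*w^5 + 28*w^4 + 56*w^3 + 103*w^2 + 16*w + 38)/(8*w^9 + 12*w^8 + 54*w^7 + 73*w^6 + 132*w^5 + 150*w^4 + 136*w^3 + 108*w^2 + 48*w + 8)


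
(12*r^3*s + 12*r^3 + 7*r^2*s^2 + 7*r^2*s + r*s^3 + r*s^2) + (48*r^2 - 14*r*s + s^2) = 12*r^3*s + 12*r^3 + 7*r^2*s^2 + 7*r^2*s + 48*r^2 + r*s^3 + r*s^2 - 14*r*s + s^2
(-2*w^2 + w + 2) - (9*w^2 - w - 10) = -11*w^2 + 2*w + 12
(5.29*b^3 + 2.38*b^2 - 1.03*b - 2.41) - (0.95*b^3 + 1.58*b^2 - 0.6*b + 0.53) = 4.34*b^3 + 0.8*b^2 - 0.43*b - 2.94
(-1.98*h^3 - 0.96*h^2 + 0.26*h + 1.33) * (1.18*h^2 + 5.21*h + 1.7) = -2.3364*h^5 - 11.4486*h^4 - 8.0608*h^3 + 1.292*h^2 + 7.3713*h + 2.261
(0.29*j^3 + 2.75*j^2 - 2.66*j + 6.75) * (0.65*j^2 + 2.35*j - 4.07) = 0.1885*j^5 + 2.469*j^4 + 3.5532*j^3 - 13.056*j^2 + 26.6887*j - 27.4725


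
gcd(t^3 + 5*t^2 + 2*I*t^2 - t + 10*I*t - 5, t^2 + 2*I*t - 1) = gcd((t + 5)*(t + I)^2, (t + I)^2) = t^2 + 2*I*t - 1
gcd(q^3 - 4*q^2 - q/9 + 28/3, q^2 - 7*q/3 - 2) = q - 3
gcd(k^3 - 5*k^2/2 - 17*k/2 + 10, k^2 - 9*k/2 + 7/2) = k - 1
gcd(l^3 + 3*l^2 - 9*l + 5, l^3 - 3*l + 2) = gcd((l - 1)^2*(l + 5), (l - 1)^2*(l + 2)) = l^2 - 2*l + 1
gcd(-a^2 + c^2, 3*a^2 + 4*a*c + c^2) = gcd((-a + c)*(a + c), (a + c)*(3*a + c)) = a + c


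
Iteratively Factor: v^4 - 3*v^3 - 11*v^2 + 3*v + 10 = (v - 5)*(v^3 + 2*v^2 - v - 2) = (v - 5)*(v + 1)*(v^2 + v - 2) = (v - 5)*(v - 1)*(v + 1)*(v + 2)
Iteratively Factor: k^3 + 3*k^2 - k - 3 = (k - 1)*(k^2 + 4*k + 3) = (k - 1)*(k + 3)*(k + 1)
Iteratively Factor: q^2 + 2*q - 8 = (q + 4)*(q - 2)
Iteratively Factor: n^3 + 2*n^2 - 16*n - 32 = (n + 4)*(n^2 - 2*n - 8) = (n - 4)*(n + 4)*(n + 2)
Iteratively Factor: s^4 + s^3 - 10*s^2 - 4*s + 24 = (s - 2)*(s^3 + 3*s^2 - 4*s - 12) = (s - 2)*(s + 3)*(s^2 - 4) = (s - 2)^2*(s + 3)*(s + 2)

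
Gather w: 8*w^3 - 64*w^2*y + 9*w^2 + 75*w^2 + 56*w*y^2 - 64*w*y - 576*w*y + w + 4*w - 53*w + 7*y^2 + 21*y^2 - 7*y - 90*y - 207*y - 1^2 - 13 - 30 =8*w^3 + w^2*(84 - 64*y) + w*(56*y^2 - 640*y - 48) + 28*y^2 - 304*y - 44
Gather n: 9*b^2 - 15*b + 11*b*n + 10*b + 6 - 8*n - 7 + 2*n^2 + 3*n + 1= 9*b^2 - 5*b + 2*n^2 + n*(11*b - 5)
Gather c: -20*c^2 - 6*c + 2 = -20*c^2 - 6*c + 2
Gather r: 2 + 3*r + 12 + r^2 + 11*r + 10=r^2 + 14*r + 24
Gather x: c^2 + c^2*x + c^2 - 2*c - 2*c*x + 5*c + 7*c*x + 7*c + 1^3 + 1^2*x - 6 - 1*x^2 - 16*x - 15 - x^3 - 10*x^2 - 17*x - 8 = 2*c^2 + 10*c - x^3 - 11*x^2 + x*(c^2 + 5*c - 32) - 28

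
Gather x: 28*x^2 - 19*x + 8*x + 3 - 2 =28*x^2 - 11*x + 1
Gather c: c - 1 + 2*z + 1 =c + 2*z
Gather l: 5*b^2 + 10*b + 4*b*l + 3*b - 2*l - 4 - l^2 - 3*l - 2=5*b^2 + 13*b - l^2 + l*(4*b - 5) - 6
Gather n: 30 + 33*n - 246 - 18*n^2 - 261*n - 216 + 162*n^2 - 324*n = 144*n^2 - 552*n - 432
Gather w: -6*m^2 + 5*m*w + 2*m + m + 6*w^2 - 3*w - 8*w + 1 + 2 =-6*m^2 + 3*m + 6*w^2 + w*(5*m - 11) + 3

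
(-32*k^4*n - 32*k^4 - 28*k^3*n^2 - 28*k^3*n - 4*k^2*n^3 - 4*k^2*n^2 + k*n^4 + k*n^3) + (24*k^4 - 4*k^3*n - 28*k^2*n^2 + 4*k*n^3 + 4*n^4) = -32*k^4*n - 8*k^4 - 28*k^3*n^2 - 32*k^3*n - 4*k^2*n^3 - 32*k^2*n^2 + k*n^4 + 5*k*n^3 + 4*n^4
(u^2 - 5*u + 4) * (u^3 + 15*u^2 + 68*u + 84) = u^5 + 10*u^4 - 3*u^3 - 196*u^2 - 148*u + 336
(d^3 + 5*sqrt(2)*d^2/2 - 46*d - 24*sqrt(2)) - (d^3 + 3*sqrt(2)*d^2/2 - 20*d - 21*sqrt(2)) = sqrt(2)*d^2 - 26*d - 3*sqrt(2)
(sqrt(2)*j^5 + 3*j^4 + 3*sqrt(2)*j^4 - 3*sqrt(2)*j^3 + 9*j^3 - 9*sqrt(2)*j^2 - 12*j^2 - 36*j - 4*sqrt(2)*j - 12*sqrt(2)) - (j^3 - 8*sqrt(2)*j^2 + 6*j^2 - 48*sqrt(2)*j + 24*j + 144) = sqrt(2)*j^5 + 3*j^4 + 3*sqrt(2)*j^4 - 3*sqrt(2)*j^3 + 8*j^3 - 18*j^2 - sqrt(2)*j^2 - 60*j + 44*sqrt(2)*j - 144 - 12*sqrt(2)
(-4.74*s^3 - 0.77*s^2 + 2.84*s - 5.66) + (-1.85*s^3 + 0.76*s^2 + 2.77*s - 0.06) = -6.59*s^3 - 0.01*s^2 + 5.61*s - 5.72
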